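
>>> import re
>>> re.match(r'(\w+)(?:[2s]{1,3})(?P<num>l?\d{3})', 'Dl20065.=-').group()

'Dl2006'

The pattern matches one or more of a word character (captured); then 1 to 3 of one of [2s] (non-capturing group); then optionally a literal 'l', then exactly 3 of a digit (captured as 'num').
With `match`, the pattern is implicitly anchored at the beginning.
The match spans [0:6] → 'Dl2006'.
Captured: group 1 = 'Dl', group 2 = '006'.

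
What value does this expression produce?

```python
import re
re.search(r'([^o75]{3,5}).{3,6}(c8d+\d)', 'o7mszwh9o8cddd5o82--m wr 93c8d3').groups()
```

The pattern matches 3 to 5 of any character except [o75] (captured); then 3 to 6 of any character; then the literal 'c8', then one or more of a literal 'd', then a digit (captured).
`search` walks the string left to right and returns the first match it finds.
The match spans [16:31] → '82--m wr 93c8d3'.
Captured: group 1 = '82--m', group 2 = 'c8d3'.

('82--m', 'c8d3')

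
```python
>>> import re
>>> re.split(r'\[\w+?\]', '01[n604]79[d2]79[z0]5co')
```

['01', '79', '79', '5co']

The string is cut at each match, leaving 4 pieces.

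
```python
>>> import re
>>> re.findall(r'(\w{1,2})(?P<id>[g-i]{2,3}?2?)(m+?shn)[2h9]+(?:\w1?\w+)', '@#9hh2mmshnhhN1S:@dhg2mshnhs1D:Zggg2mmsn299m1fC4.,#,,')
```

Pattern: 1 to 2 of a word character (captured); then 2 to 3 of a character in [g-i] (lazy), then optionally a literal '2' (captured as 'id'); then one or more of a literal 'm' (lazy), then the literal 'shn' (captured); then one or more of one of [2h9]; then a word character, then optionally the literal '1', then one or more of a word character (non-capturing group).
Scanning left to right: at [2:16] match '9hh2mmshnhhN1S', groups = ('9', 'hh2', 'mmshn'); at [18:30] match 'dhg2mshnhs1D', groups = ('d', 'hg2', 'mshn').
With 3 capturing groups, `findall` returns a 3-tuple per match.

[('9', 'hh2', 'mmshn'), ('d', 'hg2', 'mshn')]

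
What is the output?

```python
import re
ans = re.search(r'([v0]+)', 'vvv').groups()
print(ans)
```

('vvv',)

Pattern: one or more of one of [v0] (captured).
`search` walks the string left to right and returns the first match it finds.
The match spans [0:3] → 'vvv'.
Captured: group 1 = 'vvv'.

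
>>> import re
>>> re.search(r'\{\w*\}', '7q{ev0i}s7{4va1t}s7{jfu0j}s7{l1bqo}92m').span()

`re.search` tries every starting position until one works.
The match spans [2:8] → '{ev0i}'.

(2, 8)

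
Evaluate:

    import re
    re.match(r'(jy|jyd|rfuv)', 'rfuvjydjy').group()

'rfuv'

`re.match` only tries the pattern at the start of the string.
The match spans [0:4] → 'rfuv'.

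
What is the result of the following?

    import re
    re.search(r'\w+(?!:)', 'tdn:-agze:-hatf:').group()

The negative lookaround is zero-width — it rules out positions where the adjacent text would match, without consuming anything.
`re.search` tries every starting position until one works.
The match spans [0:2] → 'td'.

'td'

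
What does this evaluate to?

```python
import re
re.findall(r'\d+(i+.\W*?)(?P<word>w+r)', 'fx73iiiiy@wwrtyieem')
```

[('iiiiy@', 'wwr')]

This matches one or more of a digit; then one or more of the literal 'i', then any character, then zero or more of a non-word character (lazy) (captured); then one or more of the literal 'w', then the literal 'r' (captured as 'word').
With 2 capturing groups, `findall` returns a 2-tuple per match.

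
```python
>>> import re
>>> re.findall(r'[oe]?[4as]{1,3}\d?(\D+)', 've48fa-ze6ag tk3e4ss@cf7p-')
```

The pattern matches optionally one of [oe], then 1 to 3 of one of [4as], then optionally a digit; then one or more of a non-digit (captured).
Walking the string: at [1:9] match 'e48fa-ze', group 1 = 'fa-ze'; at [10:15] match 'ag tk', group 1 = 'g tk'; at [16:23] match 'e4ss@cf', group 1 = '@cf'.
`findall` collects group 1 from each match (3 total).

['fa-ze', 'g tk', '@cf']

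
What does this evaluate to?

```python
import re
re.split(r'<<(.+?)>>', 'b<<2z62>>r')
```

Matches to split on: at [1:9] → '<<2z62>>'.
`re.split` interleaves the captured-group text with the surrounding fragments.

['b', '2z62', 'r']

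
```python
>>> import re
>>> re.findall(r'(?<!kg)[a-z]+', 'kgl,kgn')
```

['kgl', 'kgn']

A negative assertion filters positions out without eating any characters.
`findall` yields the raw match text (2 of them) because the pattern has no groups.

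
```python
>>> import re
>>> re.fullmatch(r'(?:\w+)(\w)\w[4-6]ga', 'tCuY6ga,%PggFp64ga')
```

None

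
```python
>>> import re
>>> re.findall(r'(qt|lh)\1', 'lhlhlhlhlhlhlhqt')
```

['lh', 'lh', 'lh']

After group 1 captures some text, `\1` only succeeds where that same text appears again.
Walking the string: at [0:4] match 'lhlh', group 1 = 'lh'; at [4:8] match 'lhlh', group 1 = 'lh'; at [8:12] match 'lhlh', group 1 = 'lh'.
With a single group, `findall` returns only what that group captured — 3 items.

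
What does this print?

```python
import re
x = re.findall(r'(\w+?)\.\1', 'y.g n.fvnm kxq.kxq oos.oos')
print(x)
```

A backreference is literal: `\1` must see the identical characters the first group matched.
Scanning left to right: at [11:18] match 'kxq.kxq', group 1 = 'kxq'; at [19:26] match 'oos.oos', group 1 = 'oos'.
`findall` collects group 1 from each match (2 total).

['kxq', 'oos']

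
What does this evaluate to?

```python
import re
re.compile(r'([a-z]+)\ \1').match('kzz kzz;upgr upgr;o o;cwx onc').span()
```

(0, 7)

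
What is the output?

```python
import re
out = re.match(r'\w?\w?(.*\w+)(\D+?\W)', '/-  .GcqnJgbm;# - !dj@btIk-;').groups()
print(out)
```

('/-  .GcqnJgbm;# - !dj@btIk', '-;')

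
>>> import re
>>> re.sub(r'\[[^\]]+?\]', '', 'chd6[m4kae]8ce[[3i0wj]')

Matches: at [4:11] → '[m4kae]'; at [14:22] → '[[3i0wj]'.
`sub` substitutes '' at each match site.

'chd68ce'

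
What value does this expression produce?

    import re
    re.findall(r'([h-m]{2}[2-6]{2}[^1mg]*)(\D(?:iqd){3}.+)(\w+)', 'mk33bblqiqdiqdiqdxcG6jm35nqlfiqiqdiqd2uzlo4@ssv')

Pattern: exactly 2 of a character in [h-m], then exactly 2 of a character in [2-6], then zero or more of any character except [1mg] (captured); then a non-digit, then the literal 'iqd' repeated 3 times, then one or more of any character (captured); then one or more of a word character (captured).
3 groups means the one result is a tuple of 3 captured strings — 1 here.

[('mk33bbl', 'qiqdiqdiqdxcG6jm35nqlfiqiqdiqd2uzlo4@ss', 'v')]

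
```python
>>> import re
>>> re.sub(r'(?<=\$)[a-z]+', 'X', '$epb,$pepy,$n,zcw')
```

'$X,$X,$X,zcw'

The positive lookaround only admits positions where the adjacent text matches; those characters stay outside the span.
Each match is replaced by 'X'.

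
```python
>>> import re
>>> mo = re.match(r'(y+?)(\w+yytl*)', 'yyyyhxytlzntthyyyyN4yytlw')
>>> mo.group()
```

'yyyyhxytlzntthyyyyN4yytl'

Pattern: one or more of a literal 'y' (lazy) (captured); then one or more of a word character, then the literal 'yyt', then zero or more of a literal 'l' (captured).
`re.match` won't scan ahead — the pattern has to work from the very first character.
The match spans [0:24] → 'yyyyhxytlzntthyyyyN4yytl'.
Captured: group 1 = 'y', group 2 = 'yyyhxytlzntthyyyyN4yytl'.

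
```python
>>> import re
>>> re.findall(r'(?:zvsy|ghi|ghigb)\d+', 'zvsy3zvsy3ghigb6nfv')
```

['zvsy3', 'zvsy3', 'ghigb6']

No capturing groups, so `findall` returns the 3 full match strings.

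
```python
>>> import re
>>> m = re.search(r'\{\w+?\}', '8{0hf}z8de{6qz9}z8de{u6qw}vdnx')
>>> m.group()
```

Unlike `match`, `search` isn't anchored — it looks for the pattern anywhere in the string.
The match spans [1:6] → '{0hf}'.

'{0hf}'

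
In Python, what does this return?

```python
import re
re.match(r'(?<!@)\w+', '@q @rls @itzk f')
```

None

The negative lookaround is zero-width — it rules out positions where the adjacent text would match, without consuming anything.
`re.match` won't scan ahead — the pattern has to work from the very first character.
Here the pattern fails at index 0, so the call returns None.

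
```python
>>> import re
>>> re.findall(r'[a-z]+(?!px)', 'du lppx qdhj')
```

['du', 'lppx', 'qdhj']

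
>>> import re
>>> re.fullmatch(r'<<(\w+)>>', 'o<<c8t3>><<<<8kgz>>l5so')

None

`re.fullmatch` is like wrapping the pattern in `^…$` (in single-line mode).
Here the string isn't matched end-to-end, so the call returns None.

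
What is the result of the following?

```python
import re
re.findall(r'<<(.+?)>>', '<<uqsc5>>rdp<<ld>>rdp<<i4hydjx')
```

['uqsc5', 'ld']

With the lazy modifier that quantifier settles for the fewest repetitions that let the rest of the pattern succeed (the atoms after it are unaffected and can still be greedy).
`findall` collects group 1 from each match (2 total).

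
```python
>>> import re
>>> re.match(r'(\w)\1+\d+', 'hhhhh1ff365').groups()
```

('h',)

The match spans [0:6] → 'hhhhh1'.
Captured: group 1 = 'h'.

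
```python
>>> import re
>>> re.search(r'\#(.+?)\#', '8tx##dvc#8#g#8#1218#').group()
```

'##dvc#'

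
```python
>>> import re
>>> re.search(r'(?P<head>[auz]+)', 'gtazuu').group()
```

The match spans [2:6] → 'azuu'.

'azuu'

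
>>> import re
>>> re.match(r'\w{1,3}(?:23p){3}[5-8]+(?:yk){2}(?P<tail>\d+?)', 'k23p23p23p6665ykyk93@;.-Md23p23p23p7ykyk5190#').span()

(0, 19)

This matches 1 to 3 of a word character, then the literal '23p' repeated 3 times; then one or more of a character in [5-8], then the literal 'yk' repeated 2 times; then one or more of a digit (lazy) (captured as 'tail').
With the lazy modifier that quantifier settles for the fewest repetitions that let the rest of the pattern succeed (the atoms after it are unaffected and can still be greedy).
`re.match` only tries the pattern at the start of the string.
The match spans [0:19] → 'k23p23p23p6665ykyk9'.
Captured: group 1 = '9'.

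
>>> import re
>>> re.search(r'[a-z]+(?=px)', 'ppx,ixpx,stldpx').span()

(0, 1)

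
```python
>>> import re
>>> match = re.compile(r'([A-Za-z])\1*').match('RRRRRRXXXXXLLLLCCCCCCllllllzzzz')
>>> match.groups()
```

`\1` is not a pattern — it's the concrete string captured by group 1, re-applied verbatim.
With `match`, the pattern is implicitly anchored at the beginning.
The match spans [0:6] → 'RRRRRR'.
Captured: group 1 = 'R'.

('R',)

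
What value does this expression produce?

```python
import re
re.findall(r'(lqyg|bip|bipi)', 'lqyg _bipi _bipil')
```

['lqyg', 'bip', 'bip']

Alternation tries branches left to right and keeps the first one that lets the overall match succeed at that position.
Walking the string: at [0:4] match 'lqyg', group 1 = 'lqyg'; at [6:9] match 'bip', group 1 = 'bip'; at [12:15] match 'bip', group 1 = 'bip'.
Because there's exactly one group, `findall` drops the full match and keeps group 1 from each hit.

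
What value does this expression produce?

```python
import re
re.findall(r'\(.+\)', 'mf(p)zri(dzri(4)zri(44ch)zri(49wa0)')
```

Matches: at [2:35] → '(p)zri(dzri(4)zri(44ch)zri(49wa0)'.
With no groups in the pattern, `findall` gives back each whole match — 1 here.

['(p)zri(dzri(4)zri(44ch)zri(49wa0)']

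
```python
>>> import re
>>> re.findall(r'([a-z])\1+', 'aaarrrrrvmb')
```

The backreference `\1` re-matches whatever the first group consumed, character for character.
Matches: at [0:3] match 'aaa', group 1 = 'a'; at [3:8] match 'rrrrr', group 1 = 'r'.
`findall` collects group 1 from each match (2 total).

['a', 'r']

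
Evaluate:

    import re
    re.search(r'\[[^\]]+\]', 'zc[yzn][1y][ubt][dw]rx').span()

(2, 7)

The match spans [2:7] → '[yzn]'.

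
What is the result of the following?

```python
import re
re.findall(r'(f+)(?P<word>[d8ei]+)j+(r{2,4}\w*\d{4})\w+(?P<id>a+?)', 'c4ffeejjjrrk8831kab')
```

Multiple groups make `findall` return tuples — one 4-tuple for the one match.

[('ff', 'ee', 'rrk8831', 'a')]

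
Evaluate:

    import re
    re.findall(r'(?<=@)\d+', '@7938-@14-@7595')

The lookaround is zero-width — it requires the adjacent text to match without consuming it, so the asserted text isn't part of the match.
Since nothing is captured, `findall` lists the 3 matched substrings directly.

['7938', '14', '7595']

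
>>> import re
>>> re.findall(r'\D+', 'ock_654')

['ock_']

This matches one or more of a non-digit.
Matches: at [0:4] → 'ock_'.
`findall` yields the raw match text (1 of them) because the pattern has no groups.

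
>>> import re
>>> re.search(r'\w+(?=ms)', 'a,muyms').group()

'muy'

Lookahead/lookbehind check context without consuming it, so the matched span excludes the asserted characters.
`re.search` scans for the first position where the pattern succeeds.
The match spans [2:5] → 'muy'.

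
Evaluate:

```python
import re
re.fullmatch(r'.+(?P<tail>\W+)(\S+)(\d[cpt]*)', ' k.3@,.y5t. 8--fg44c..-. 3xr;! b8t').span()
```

This matches one or more of any character; then one or more of a non-word character (captured as 'tail'); then one or more of a non-whitespace character (captured); then a digit, then zero or more of one of [cpt] (captured).
For `fullmatch`, every character of the input must be accounted for by the pattern.
The match spans [0:34] → ' k.3@,.y5t. 8--fg44c..-. 3xr;! b8t'.
Captured: group 1 = ' ', group 2 = 'b', group 3 = '8t'.

(0, 34)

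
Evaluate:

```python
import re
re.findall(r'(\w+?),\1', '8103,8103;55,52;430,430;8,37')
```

['8103', '5', '430']

`\1` is not a pattern — it's the concrete string captured by group 1, re-applied verbatim.
Matches: at [0:9] match '8103,8103', group 1 = '8103'; at [11:14] match '5,5', group 1 = '5'; at [16:23] match '430,430', group 1 = '430'.
`findall` collects group 1 from each match (3 total).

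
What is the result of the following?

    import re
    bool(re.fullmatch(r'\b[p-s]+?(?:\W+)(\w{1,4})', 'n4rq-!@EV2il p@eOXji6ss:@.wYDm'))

False

`re.fullmatch` requires the pattern to consume the entire string.
Here the pattern can't cover the whole string, so the call returns None, and `bool(None)` is False.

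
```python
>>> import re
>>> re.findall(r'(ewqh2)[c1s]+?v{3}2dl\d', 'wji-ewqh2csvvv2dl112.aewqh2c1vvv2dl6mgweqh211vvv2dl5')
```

Because there's exactly one group, `findall` drops the full match and keeps group 1 from each hit.

['ewqh2', 'ewqh2']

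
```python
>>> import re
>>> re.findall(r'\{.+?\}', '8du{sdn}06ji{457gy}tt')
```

Scanning left to right: at [3:8] → '{sdn}'; at [12:19] → '{457gy}'.
No capturing groups, so `findall` returns the 2 full match strings.

['{sdn}', '{457gy}']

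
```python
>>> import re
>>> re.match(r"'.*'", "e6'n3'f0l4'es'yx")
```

With `match`, the pattern is implicitly anchored at the beginning.
Here the string doesn't start with a match, so the call returns None.

None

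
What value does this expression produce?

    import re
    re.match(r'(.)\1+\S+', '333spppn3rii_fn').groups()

('3',)

`\1` has to match the exact text group 1 already captured.
`match` is anchored at position 0; if the pattern doesn't fit there, it returns None.
The match spans [0:15] → '333spppn3rii_fn'.
Captured: group 1 = '3'.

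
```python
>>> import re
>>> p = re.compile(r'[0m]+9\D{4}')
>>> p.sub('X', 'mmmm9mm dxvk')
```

The pattern matches one or more of one of [0m]; then the literal '9', then exactly 4 of a non-digit.
Matches: at [0:9] → 'mmmm9mm d'.
Each match is replaced by 'X'.

'Xxvk'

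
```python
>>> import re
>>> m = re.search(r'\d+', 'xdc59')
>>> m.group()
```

This matches one or more of a digit.
`re.search` scans for the first position where the pattern succeeds.
The match spans [3:5] → '59'.

'59'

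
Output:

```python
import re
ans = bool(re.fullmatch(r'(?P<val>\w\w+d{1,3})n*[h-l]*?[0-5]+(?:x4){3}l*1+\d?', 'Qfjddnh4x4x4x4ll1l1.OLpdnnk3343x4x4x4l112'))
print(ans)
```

False

Pattern: a word character, then one or more of a word character, then 1 to 3 of the literal 'd' (captured as 'val'); then zero or more of a literal 'n', then zero or more of a character in [h-l] (lazy); then one or more of a character in [0-5], then the literal 'x4' repeated 3 times; then zero or more of the literal 'l', then one or more of a literal '1', then optionally a digit.
`re.fullmatch` is like wrapping the pattern in `^…$` (in single-line mode).
Here the string isn't matched end-to-end, so the call returns None, and `bool(None)` is False.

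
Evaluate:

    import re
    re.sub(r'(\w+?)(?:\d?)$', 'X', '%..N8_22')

'%..X'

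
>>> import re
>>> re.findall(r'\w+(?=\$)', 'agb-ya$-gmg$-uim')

['ya', 'gmg']

Lookahead/lookbehind check context without consuming it, so the matched span excludes the asserted characters.
Scanning left to right: at [4:6] → 'ya'; at [8:11] → 'gmg'.
No capturing groups, so `findall` returns the 2 full match strings.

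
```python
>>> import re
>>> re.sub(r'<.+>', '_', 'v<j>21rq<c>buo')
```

Matches: at [1:11] → '<j>21rq<c>'.
Each match is replaced by '_'.

'v_buo'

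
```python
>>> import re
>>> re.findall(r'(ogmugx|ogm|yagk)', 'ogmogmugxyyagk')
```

Alternation isn't longest-match — the leftmost alternative that fits at this position is chosen.
Because there's exactly one group, `findall` drops the full match and keeps group 1 from each hit.

['ogm', 'ogmugx', 'yagk']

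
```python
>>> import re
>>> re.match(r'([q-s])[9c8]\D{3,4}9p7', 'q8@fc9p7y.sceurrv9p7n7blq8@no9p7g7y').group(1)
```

'q'

This matches a character in [q-s] (captured); then one of [9c8], then 3 to 4 of a non-digit, then the literal '9p7'.
With `match`, the pattern is implicitly anchored at the beginning.
The match spans [0:8] → 'q8@fc9p7'.
Captured: group 1 = 'q'.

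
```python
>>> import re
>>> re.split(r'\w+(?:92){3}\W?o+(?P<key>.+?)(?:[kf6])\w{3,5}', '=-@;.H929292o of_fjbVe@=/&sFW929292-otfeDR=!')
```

['=-@;.', ' o', 'e@=/&', 't', '=!']

The pattern matches one or more of a word character, then the literal '92' repeated 3 times, then optionally a non-word character; then one or more of a literal 'o'; then one or more of any character (lazy) (captured as 'key'); then one of [kf6] (non-capturing group); then 3 to 5 of a word character.
Matches to split on: at [5:21] → 'H929292o of_fjbV'; at [26:42] → 'sFW929292-otfeDR'.
With a capturing group present, the delimiter's captured portion is kept in the result list.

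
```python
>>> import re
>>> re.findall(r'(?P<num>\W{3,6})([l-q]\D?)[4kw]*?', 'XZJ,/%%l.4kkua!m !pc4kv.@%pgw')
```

[(',/%%', 'l.'), ('.@%', 'pg')]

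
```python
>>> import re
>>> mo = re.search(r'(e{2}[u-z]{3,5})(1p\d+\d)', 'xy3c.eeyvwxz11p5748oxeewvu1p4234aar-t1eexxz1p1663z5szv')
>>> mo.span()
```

(21, 32)

This matches exactly 2 of the literal 'e', then 3 to 5 of a character in [u-z] (captured); then the literal '1p', then one or more of a digit, then a digit (captured).
`search` walks the string left to right and returns the first match it finds.
The match spans [21:32] → 'eewvu1p4234'.
Captured: group 1 = 'eewvu', group 2 = '1p4234'.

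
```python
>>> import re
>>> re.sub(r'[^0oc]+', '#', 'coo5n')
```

'coo#'

The pattern matches one or more of any character except [0oc].
Every occurrence is swapped for '#'.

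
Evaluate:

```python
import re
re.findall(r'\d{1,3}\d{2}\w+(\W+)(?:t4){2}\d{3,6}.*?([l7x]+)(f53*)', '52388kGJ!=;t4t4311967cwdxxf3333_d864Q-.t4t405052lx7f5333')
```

[('!=;', 'lx7', 'f5333')]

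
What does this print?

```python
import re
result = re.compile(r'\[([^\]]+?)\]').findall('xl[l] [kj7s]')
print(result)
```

Because there's exactly one group, `findall` drops the full match and keeps group 1 from each hit.

['l', 'kj7s']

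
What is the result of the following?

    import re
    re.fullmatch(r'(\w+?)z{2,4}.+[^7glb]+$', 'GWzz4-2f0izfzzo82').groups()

This matches one or more of a word character (lazy) (captured); then 2 to 4 of a literal 'z', then one or more of any character; then one or more of any character except [7glb]; then anchored at the end.
For `fullmatch`, every character of the input must be accounted for by the pattern.
The match spans [0:17] → 'GWzz4-2f0izfzzo82'.
Captured: group 1 = 'GW'.

('GW',)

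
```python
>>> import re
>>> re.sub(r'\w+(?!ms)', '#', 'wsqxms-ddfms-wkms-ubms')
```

`(?!…)`/`(?<!…)` only lets a position through if the neighbouring text does NOT match; no characters are consumed.
Matches: at [0:6] → 'wsqxms'; at [7:12] → 'ddfms'; at [13:17] → 'wkms'; at [18:22] → 'ubms'.
Every occurrence is swapped for '#'.

'#-#-#-#'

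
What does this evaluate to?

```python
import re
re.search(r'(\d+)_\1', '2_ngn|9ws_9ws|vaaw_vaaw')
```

After group 1 captures some text, `\1` only succeeds where that same text appears again.
Here nothing in the string fits, so the call returns None.

None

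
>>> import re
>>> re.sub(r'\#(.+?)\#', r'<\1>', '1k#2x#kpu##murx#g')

'1k<2x>kpu<#murx>g'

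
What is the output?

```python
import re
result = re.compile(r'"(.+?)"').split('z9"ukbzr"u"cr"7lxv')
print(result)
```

Matches to split on: at [2:9] → '"ukbzr"'; at [10:14] → '"cr"'.
`re.split` interleaves the captured-group text with the surrounding fragments.

['z9', 'ukbzr', 'u', 'cr', '7lxv']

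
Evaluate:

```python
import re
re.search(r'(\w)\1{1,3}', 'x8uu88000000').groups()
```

The backreference `\1` re-matches whatever the first group consumed, character for character.
`re.search` tries every starting position until one works.
The match spans [2:4] → 'uu'.
Captured: group 1 = 'u'.

('u',)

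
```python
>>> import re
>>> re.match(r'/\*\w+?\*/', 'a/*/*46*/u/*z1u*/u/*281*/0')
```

None

With `match`, the pattern is implicitly anchored at the beginning.
Here position 0 doesn't satisfy it, so the call returns None.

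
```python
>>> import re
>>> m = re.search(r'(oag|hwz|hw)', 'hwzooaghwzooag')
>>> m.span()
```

(0, 3)

Alternation isn't longest-match — the leftmost alternative that fits at this position is chosen.
`search` walks the string left to right and returns the first match it finds.
The match spans [0:3] → 'hwz'.
Captured: group 1 = 'hwz'.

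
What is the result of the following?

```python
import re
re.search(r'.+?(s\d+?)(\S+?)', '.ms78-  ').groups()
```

The match spans [0:5] → '.ms78'.
Captured: group 1 = 's7', group 2 = '8'.

('s7', '8')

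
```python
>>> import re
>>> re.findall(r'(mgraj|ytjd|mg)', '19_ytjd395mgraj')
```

['ytjd', 'mgraj']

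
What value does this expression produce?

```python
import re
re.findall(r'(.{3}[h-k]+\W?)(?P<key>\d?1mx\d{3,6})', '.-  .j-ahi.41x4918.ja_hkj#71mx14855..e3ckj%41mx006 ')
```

[('ja_hkj#', '71mx14855'), ('e3ckj%', '41mx006')]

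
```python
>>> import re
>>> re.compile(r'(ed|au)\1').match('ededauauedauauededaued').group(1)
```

'ed'

The match spans [0:4] → 'eded'.
Captured: group 1 = 'ed'.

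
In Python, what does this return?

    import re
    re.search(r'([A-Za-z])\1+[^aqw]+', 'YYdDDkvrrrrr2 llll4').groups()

The backreference `\1` re-matches whatever the first group consumed, character for character.
`re.search` tries every starting position until one works.
The match spans [0:19] → 'YYdDDkvrrrrr2 llll4'.
Captured: group 1 = 'Y'.

('Y',)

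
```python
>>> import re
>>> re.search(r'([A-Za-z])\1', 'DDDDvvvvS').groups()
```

The match spans [0:2] → 'DD'.
Captured: group 1 = 'D'.

('D',)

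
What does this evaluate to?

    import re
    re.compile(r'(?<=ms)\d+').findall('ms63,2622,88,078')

['63']

The `(?=…)`/`(?<=…)` assertion just peeks at neighbouring text; it doesn't advance the match position.
`findall` yields the raw match text (1 of them) because the pattern has no groups.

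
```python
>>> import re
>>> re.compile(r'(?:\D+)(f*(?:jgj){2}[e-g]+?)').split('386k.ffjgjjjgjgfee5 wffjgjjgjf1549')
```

['386k.ffjgjjjgjgfee5', 'jgjjgjf', '1549']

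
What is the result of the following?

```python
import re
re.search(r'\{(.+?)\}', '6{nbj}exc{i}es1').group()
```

A `+?`/`*?`/`{m,n}?` starts at its minimum and grows only as far as needed for what follows to match.
`re.search` tries every starting position until one works.
The match spans [1:6] → '{nbj}'.
Captured: group 1 = 'nbj'.

'{nbj}'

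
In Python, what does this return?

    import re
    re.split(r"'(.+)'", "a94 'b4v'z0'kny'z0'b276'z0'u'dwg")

With a capturing group present, the delimiter's captured portion is kept in the result list.

['a94 ', "b4v'z0'kny'z0'b276'z0'u", 'dwg']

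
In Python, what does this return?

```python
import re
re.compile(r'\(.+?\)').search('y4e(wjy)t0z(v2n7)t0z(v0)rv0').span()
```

`re.search` scans for the first position where the pattern succeeds.
The match spans [3:8] → '(wjy)'.

(3, 8)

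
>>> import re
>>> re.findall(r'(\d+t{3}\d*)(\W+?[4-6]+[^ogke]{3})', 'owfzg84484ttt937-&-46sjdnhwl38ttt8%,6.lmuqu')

This matches one or more of a digit, then exactly 3 of the literal 't', then zero or more of a digit (captured); then one or more of a non-word character (lazy), then one or more of a character in [4-6], then exactly 3 of any character except [ogke] (captured).
Scanning left to right: at [5:24] match '84484ttt937-&-46sjd', groups = ('84484ttt937', '-&-46sjd'); at [28:40] match '38ttt8%,6.lm', groups = ('38ttt8', '%,6.lm').
Multiple groups make `findall` return tuples — one 2-tuple for each match.

[('84484ttt937', '-&-46sjd'), ('38ttt8', '%,6.lm')]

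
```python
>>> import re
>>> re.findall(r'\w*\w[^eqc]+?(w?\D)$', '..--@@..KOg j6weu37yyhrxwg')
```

['g']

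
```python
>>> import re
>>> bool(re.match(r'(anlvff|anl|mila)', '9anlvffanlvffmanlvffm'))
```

False

`match` is anchored at position 0; if the pattern doesn't fit there, it returns None.
Here the pattern fails at index 0, so the call returns None, and `bool(None)` is False.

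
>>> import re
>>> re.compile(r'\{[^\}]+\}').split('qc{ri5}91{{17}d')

['qc', '91', 'd']

Matches to split on: at [2:7] → '{ri5}'; at [9:14] → '{{17}'.
`split` removes every match and returns the 3 fragments in between.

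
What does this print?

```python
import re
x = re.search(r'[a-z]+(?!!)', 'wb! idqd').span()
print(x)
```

(0, 1)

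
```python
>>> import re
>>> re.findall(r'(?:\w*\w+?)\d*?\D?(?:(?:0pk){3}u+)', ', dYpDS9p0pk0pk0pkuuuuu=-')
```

['dYpDS9p0pk0pk0pkuuuuu']

This matches zero or more of a word character, then one or more of a word character (lazy) (non-capturing group); then zero or more of a digit (lazy), then optionally a non-digit; then the literal '0pk' repeated 3 times, then one or more of the literal 'u' (non-capturing group).
Walking the string: at [2:23] → 'dYpDS9p0pk0pk0pkuuuuu'.
Since nothing is captured, `findall` lists the 1 matched substring directly.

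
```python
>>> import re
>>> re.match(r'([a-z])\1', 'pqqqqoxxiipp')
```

None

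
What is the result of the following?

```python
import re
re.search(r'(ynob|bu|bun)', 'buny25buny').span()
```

(0, 2)

The regex engine tests alternatives in the order written; an earlier branch that matches wins even if a later one would match more.
The match spans [0:2] → 'bu'.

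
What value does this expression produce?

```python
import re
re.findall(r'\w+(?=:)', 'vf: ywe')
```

['vf']

Lookahead/lookbehind check context without consuming it, so the matched span excludes the asserted characters.
With no groups in the pattern, `findall` gives back each whole match — 1 here.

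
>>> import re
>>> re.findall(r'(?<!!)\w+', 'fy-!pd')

A negative assertion filters positions out without eating any characters.
Scanning left to right: at [0:2] → 'fy'; at [5:6] → 'd'.
Since nothing is captured, `findall` lists the 2 matched substrings directly.

['fy', 'd']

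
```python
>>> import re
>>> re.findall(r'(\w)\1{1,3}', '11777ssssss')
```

['1', '7', 's', 's']

`\1` has to match the exact text group 1 already captured.
Because there's exactly one group, `findall` drops the full match and keeps group 1 from each hit.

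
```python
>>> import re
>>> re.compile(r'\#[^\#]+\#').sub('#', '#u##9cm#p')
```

'##p'

Matches: at [0:3] → '#u#'; at [3:8] → '#9cm#'.
`sub` substitutes '#' at each match site.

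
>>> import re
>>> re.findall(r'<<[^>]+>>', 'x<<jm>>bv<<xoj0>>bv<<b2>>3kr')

`findall` yields the raw match text (3 of them) because the pattern has no groups.

['<<jm>>', '<<xoj0>>', '<<b2>>']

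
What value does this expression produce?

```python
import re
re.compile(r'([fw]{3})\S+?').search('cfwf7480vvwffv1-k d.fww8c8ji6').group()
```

The match spans [1:5] → 'fwf7'.

'fwf7'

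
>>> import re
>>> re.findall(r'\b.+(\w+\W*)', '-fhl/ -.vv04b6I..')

Pattern: a word boundary (`\b`, zero-width); then one or more of any character; then one or more of a word character, then zero or more of a non-word character (captured).
Because there's exactly one group, `findall` drops the full match and keeps group 1 from the one hit.

['I..']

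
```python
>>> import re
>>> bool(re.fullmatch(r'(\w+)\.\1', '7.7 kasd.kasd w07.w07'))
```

False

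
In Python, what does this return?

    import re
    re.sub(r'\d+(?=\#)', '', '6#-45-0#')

The positive lookaround only admits positions where the adjacent text matches; those characters stay outside the span.
Matches: at [0:1] → '6'; at [6:7] → '0'.
Every occurrence is swapped for ''.

'#-45-#'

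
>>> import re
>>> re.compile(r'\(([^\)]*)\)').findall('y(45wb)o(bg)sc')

['45wb', 'bg']

Scanning left to right: at [1:7] match '(45wb)', group 1 = '45wb'; at [8:12] match '(bg)', group 1 = 'bg'.
With a single group, `findall` returns only what that group captured — 2 items.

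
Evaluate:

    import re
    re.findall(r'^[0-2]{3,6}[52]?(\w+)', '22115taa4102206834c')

['taa4102206834c']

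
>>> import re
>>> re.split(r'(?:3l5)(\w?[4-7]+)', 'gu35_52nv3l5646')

The pattern matches the literal '3', then the literal 'l5' (non-capturing group); then optionally a word character, then one or more of a character in [4-7] (captured).
With a capturing group present, the delimiter's captured portion is kept in the result list.

['gu35_52nv', '646', '']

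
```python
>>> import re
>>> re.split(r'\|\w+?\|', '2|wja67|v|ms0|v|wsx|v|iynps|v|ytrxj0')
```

Matches to split on: at [1:8] → '|wja67|'; at [9:14] → '|ms0|'; at [15:20] → '|wsx|'; at [21:28] → '|iynps|'.
Each match becomes a cut point; 5 segments remain.

['2', 'v', 'v', 'v', 'v|ytrxj0']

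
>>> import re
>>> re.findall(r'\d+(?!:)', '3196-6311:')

The negative lookahead/lookbehind blocks any match where the forbidden context is present.
Walking the string: at [0:4] → '3196'; at [5:8] → '631'.
`findall` yields the raw match text (2 of them) because the pattern has no groups.

['3196', '631']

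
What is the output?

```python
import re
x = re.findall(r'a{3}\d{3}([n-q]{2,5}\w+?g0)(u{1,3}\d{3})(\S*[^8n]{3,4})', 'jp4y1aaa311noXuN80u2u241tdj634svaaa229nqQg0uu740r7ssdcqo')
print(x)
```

[('noXuN80u2u241tdj634svaaa229nqQg0', 'uu740', 'r7ssdcqo')]

3 groups means the one result is a tuple of 3 captured strings — 1 here.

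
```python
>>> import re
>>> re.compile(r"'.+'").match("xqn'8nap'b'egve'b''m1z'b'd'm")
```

None

`re.match` won't scan ahead — the pattern has to work from the very first character.
Here position 0 doesn't satisfy it, so the call returns None.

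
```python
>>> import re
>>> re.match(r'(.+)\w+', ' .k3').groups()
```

The pattern matches one or more of any character (captured); then one or more of a word character.
With `match`, the pattern is implicitly anchored at the beginning.
The match spans [0:4] → ' .k3'.
Captured: group 1 = ' .k'.

(' .k',)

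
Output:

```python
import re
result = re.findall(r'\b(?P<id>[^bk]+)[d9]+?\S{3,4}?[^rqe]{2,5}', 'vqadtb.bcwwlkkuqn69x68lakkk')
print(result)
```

This matches a word boundary (`\b`, zero-width); then one or more of any character except [bk] (captured as 'id'); then one or more of one of [d9] (lazy), then 3 to 4 of a non-whitespace character (lazy), then 2 to 5 of any character except [rqe].
Walking the string: at [0:12] match 'vqadtb.bcwwl', group 1 = 'vqa'.
One capturing group, so `findall` returns just the captured substring from the one match — 1 in all.

['vqa']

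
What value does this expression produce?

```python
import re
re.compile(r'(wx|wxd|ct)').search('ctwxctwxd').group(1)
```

The match spans [0:2] → 'ct'.
Captured: group 1 = 'ct'.

'ct'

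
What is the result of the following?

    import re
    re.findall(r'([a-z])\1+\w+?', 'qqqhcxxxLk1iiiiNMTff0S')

['q', 'x', 'i', 'f']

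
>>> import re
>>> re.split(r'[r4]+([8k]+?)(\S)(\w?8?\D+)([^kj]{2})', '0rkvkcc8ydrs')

The pattern matches one or more of one of [r4]; then one or more of one of [8k] (lazy) (captured); then a non-whitespace character (captured); then optionally a word character, then optionally a literal '8', then one or more of a non-digit (captured); then exactly 2 of any character except [kj] (captured).
Matches to split on: at [1:9] → 'rkvkcc8y'.
With a capturing group present, the delimiter's captured portion is kept in the result list.

['0', 'k', 'v', 'kcc', '8y', 'drs']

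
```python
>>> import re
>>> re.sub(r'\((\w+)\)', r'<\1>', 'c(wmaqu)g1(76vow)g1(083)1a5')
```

'c<wmaqu>g1<76vow>g1<083>1a5'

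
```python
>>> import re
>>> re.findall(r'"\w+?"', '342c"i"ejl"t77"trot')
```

['"i"', '"t77"']

Matches: at [4:7] → '"i"'; at [10:15] → '"t77"'.
Since nothing is captured, `findall` lists the 2 matched substrings directly.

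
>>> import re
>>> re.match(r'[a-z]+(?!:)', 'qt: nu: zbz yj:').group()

`re.match` won't scan ahead — the pattern has to work from the very first character.
The match spans [0:1] → 'q'.

'q'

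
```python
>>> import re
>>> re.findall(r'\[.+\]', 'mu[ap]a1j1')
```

['[ap]']

Matches: at [2:6] → '[ap]'.
`findall` yields the raw match text (1 of them) because the pattern has no groups.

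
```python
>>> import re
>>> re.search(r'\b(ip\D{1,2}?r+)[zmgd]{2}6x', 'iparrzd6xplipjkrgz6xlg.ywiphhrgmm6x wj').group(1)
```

The match spans [0:9] → 'iparrzd6x'.
Captured: group 1 = 'iparr'.

'iparr'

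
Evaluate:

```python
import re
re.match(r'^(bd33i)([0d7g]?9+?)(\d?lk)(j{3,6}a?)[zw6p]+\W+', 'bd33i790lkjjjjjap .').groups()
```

The pattern matches anchored at the start of the string; then the literal 'bd', then the literal '3', then the literal '3i' (captured); then optionally one of [0d7g], then one or more of a literal '9' (lazy) (captured); then optionally a digit, then the literal 'lk' (captured); then 3 to 6 of the literal 'j', then optionally a literal 'a' (captured); then one or more of one of [zw6p], then one or more of a non-word character.
`match` is anchored at position 0; if the pattern doesn't fit there, it returns None.
The match spans [0:19] → 'bd33i790lkjjjjjap .'.
Captured: group 1 = 'bd33i', group 2 = '79', group 3 = '0lk', group 4 = 'jjjjja'.

('bd33i', '79', '0lk', 'jjjjja')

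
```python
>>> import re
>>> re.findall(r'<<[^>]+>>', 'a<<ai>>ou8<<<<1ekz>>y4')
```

['<<ai>>', '<<<<1ekz>>']

Since nothing is captured, `findall` lists the 2 matched substrings directly.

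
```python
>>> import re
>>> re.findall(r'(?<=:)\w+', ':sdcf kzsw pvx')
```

The `(?=…)`/`(?<=…)` assertion just peeks at neighbouring text; it doesn't advance the match position.
Scanning left to right: at [1:5] → 'sdcf'.
`findall` yields the raw match text (1 of them) because the pattern has no groups.

['sdcf']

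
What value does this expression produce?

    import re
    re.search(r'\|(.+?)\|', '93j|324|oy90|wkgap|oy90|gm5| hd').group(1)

'324'

`re.search` tries every starting position until one works.
The match spans [3:8] → '|324|'.
Captured: group 1 = '324'.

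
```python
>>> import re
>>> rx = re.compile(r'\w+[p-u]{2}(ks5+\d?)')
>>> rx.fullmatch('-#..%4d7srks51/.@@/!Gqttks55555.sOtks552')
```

The pattern matches one or more of a word character, then exactly 2 of a character in [p-u]; then the literal 'ks', then one or more of the literal '5', then optionally a digit (captured).
`re.fullmatch` is like wrapping the pattern in `^…$` (in single-line mode).
Here there's no way to consume every character, so the call returns None.

None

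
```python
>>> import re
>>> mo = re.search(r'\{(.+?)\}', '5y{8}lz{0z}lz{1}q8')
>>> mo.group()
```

A non-greedy quantifier consumes as few characters as it can — just enough that the remainder of the pattern still matches from where it stops; whatever follows it matches normally.
`search` walks the string left to right and returns the first match it finds.
The match spans [2:5] → '{8}'.
Captured: group 1 = '8'.

'{8}'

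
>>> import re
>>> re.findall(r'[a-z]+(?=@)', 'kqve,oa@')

['oa']

The lookaround is zero-width — it requires the adjacent text to match without consuming it, so the asserted text isn't part of the match.
Matches: at [5:7] → 'oa'.
Since nothing is captured, `findall` lists the 1 matched substring directly.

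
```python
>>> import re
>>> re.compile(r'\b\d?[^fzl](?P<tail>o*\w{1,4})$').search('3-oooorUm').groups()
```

This matches a word boundary (`\b`, zero-width); then optionally a digit, then any character except [fzl]; then zero or more of the literal 'o', then 1 to 4 of a word character (captured as 'tail'); then anchored at the end.
`re.search` scans for the first position where the pattern succeeds.
The match spans [0:9] → '3-oooorUm'.
Captured: group 1 = 'oooorUm'.

('oooorUm',)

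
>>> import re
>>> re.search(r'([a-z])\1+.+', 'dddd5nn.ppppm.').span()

(0, 14)

After group 1 captures some text, `\1` only succeeds where that same text appears again.
`re.search` tries every starting position until one works.
The match spans [0:14] → 'dddd5nn.ppppm.'.
Captured: group 1 = 'd'.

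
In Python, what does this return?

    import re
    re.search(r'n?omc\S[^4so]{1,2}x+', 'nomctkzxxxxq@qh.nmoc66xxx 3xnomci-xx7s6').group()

'nomctkzxxxx'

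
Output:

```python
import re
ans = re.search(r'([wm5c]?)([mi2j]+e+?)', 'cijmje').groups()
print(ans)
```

('c', 'ijmje')

The pattern matches optionally one of [wm5c] (captured); then one or more of one of [mi2j], then one or more of the literal 'e' (lazy) (captured).
`re.search` tries every starting position until one works.
The match spans [0:6] → 'cijmje'.
Captured: group 1 = 'c', group 2 = 'ijmje'.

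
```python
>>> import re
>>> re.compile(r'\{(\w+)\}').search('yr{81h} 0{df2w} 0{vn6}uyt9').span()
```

(2, 7)

The match spans [2:7] → '{81h}'.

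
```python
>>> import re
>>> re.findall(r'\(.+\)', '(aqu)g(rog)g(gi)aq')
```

Since nothing is captured, `findall` lists the 1 matched substring directly.

['(aqu)g(rog)g(gi)']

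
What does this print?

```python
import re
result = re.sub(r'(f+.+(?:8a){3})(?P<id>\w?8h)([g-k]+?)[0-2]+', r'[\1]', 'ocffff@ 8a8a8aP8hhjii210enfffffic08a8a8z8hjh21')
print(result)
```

Pattern: one or more of a literal 'f', then one or more of any character, then the literal '8a' repeated 3 times (captured); then optionally a word character, then the literal '8h' (captured as 'id'); then one or more of a character in [g-k] (lazy) (captured); then one or more of a character in [0-2].
Matches: at [2:24] → 'ffff@ 8a8a8aP8hhjii210'.
The replacement refers to a captured group, so each match is rewritten using its own captured text.

oc[ffff@ 8a8a8a]enfffffic08a8a8z8hjh21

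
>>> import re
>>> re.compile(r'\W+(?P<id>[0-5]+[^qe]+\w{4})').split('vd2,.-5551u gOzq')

The pattern matches one or more of a non-word character; then one or more of a character in [0-5], then one or more of any character except [qe], then exactly 4 of a word character (captured as 'id').
The group in the pattern means `split` returns the separators' captures alongside the pieces.

['vd2', '5551u gOzq', '']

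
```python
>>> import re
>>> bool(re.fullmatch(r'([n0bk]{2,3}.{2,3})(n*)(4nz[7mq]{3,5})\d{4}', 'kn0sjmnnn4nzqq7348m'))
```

The pattern matches 2 to 3 of one of [n0bk], then 2 to 3 of any character (captured); then zero or more of a literal 'n' (captured); then the literal '4nz', then 3 to 5 of one of [7mq] (captured); then exactly 4 of a digit.
`fullmatch` succeeds only if the pattern covers the string from start to end.
Here the pattern can't cover the whole string, so the call returns None, and `bool(None)` is False.

False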